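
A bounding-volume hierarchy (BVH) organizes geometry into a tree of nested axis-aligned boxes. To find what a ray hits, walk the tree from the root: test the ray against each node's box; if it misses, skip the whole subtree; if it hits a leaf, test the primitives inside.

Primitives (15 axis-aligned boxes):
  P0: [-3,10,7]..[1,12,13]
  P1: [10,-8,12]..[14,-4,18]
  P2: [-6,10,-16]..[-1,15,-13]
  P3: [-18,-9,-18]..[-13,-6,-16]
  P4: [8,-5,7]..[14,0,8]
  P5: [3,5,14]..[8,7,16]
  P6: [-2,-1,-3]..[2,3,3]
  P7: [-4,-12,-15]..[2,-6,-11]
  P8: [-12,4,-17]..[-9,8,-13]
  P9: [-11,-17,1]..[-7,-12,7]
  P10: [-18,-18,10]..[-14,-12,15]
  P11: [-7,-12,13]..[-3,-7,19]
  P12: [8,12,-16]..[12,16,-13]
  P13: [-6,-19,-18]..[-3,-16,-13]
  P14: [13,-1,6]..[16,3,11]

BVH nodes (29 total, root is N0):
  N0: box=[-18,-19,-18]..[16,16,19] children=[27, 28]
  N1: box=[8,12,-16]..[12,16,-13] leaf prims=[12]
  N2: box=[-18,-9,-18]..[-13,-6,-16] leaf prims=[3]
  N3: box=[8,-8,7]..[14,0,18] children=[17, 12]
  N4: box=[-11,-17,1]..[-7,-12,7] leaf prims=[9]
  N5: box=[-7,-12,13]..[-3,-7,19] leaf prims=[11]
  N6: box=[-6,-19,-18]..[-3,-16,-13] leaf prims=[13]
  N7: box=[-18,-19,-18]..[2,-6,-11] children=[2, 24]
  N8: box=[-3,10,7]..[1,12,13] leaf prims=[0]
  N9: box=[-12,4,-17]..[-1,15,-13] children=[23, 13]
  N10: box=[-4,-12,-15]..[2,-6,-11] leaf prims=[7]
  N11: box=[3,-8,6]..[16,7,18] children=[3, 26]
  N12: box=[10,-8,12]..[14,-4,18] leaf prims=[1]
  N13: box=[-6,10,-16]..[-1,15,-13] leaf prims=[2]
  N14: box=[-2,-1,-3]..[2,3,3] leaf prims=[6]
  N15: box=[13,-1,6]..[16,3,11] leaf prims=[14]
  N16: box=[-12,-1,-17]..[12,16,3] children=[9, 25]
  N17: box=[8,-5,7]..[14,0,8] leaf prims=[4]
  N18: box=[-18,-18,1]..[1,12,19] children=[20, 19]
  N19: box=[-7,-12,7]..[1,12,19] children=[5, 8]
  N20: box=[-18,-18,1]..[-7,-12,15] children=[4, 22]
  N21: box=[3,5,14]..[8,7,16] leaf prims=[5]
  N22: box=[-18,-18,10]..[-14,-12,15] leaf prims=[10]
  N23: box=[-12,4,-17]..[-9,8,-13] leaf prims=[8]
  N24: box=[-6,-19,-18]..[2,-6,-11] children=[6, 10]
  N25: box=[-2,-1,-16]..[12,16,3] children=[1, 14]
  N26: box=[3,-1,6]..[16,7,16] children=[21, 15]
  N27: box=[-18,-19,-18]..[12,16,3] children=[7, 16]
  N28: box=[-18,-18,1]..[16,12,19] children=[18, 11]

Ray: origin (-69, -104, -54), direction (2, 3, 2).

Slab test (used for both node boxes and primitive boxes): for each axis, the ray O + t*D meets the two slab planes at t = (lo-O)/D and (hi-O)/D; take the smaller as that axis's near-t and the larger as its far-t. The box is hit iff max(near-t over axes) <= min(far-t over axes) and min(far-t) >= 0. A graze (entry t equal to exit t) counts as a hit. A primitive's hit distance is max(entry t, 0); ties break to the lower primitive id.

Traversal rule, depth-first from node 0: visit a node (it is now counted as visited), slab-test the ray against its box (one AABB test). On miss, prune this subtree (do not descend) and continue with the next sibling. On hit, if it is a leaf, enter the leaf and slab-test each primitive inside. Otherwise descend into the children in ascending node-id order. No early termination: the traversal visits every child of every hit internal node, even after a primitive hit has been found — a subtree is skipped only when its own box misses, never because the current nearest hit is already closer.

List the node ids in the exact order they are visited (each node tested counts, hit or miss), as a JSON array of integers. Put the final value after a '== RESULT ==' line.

Traverse from the root:
N0 x:[51/2,85/2] y:[85/3,40] z:[18,73/2] -> hit [85/3,73/2], descend [27, 28]
  N27 x:[51/2,81/2] y:[85/3,40] z:[18,57/2] -> hit [85/3,57/2], descend [7, 16]
    N7 x:[51/2,71/2] y:[85/3,98/3] z:[18,43/2] -> miss, prune
    N16 x:[57/2,81/2] y:[103/3,40] z:[37/2,57/2] -> miss, prune
  N28 x:[51/2,85/2] y:[86/3,116/3] z:[55/2,73/2] -> hit [86/3,73/2], descend [11, 18]
    N11 x:[36,85/2] y:[32,37] z:[30,36] -> hit [36,36], descend [3, 26]
      N3 x:[77/2,83/2] y:[32,104/3] z:[61/2,36] -> miss, prune
      N26 x:[36,85/2] y:[103/3,37] z:[30,35] -> miss, prune
    N18 x:[51/2,35] y:[86/3,116/3] z:[55/2,73/2] -> hit [86/3,35], descend [19, 20]
      N19 x:[31,35] y:[92/3,116/3] z:[61/2,73/2] -> hit [31,35], descend [5, 8]
        N5 x:[31,33] y:[92/3,97/3] z:[67/2,73/2] -> miss, prune
        N8 x:[33,35] y:[38,116/3] z:[61/2,67/2] -> miss, prune
      N20 x:[51/2,31] y:[86/3,92/3] z:[55/2,69/2] -> hit [86/3,92/3], descend [4, 22]
        N4 x:[29,31] y:[29,92/3] z:[55/2,61/2] -> hit [29,61/2] leaf, test {P9@t=29}
        N22 x:[51/2,55/2] y:[86/3,92/3] z:[32,69/2] -> miss, prune

Visited [0, 27, 7, 16, 28, 11, 3, 26, 18, 19, 5, 8, 20, 4, 22]. Tests: 15 box, 1 leaf. Nearest: P9.

== RESULT ==
[0, 27, 7, 16, 28, 11, 3, 26, 18, 19, 5, 8, 20, 4, 22]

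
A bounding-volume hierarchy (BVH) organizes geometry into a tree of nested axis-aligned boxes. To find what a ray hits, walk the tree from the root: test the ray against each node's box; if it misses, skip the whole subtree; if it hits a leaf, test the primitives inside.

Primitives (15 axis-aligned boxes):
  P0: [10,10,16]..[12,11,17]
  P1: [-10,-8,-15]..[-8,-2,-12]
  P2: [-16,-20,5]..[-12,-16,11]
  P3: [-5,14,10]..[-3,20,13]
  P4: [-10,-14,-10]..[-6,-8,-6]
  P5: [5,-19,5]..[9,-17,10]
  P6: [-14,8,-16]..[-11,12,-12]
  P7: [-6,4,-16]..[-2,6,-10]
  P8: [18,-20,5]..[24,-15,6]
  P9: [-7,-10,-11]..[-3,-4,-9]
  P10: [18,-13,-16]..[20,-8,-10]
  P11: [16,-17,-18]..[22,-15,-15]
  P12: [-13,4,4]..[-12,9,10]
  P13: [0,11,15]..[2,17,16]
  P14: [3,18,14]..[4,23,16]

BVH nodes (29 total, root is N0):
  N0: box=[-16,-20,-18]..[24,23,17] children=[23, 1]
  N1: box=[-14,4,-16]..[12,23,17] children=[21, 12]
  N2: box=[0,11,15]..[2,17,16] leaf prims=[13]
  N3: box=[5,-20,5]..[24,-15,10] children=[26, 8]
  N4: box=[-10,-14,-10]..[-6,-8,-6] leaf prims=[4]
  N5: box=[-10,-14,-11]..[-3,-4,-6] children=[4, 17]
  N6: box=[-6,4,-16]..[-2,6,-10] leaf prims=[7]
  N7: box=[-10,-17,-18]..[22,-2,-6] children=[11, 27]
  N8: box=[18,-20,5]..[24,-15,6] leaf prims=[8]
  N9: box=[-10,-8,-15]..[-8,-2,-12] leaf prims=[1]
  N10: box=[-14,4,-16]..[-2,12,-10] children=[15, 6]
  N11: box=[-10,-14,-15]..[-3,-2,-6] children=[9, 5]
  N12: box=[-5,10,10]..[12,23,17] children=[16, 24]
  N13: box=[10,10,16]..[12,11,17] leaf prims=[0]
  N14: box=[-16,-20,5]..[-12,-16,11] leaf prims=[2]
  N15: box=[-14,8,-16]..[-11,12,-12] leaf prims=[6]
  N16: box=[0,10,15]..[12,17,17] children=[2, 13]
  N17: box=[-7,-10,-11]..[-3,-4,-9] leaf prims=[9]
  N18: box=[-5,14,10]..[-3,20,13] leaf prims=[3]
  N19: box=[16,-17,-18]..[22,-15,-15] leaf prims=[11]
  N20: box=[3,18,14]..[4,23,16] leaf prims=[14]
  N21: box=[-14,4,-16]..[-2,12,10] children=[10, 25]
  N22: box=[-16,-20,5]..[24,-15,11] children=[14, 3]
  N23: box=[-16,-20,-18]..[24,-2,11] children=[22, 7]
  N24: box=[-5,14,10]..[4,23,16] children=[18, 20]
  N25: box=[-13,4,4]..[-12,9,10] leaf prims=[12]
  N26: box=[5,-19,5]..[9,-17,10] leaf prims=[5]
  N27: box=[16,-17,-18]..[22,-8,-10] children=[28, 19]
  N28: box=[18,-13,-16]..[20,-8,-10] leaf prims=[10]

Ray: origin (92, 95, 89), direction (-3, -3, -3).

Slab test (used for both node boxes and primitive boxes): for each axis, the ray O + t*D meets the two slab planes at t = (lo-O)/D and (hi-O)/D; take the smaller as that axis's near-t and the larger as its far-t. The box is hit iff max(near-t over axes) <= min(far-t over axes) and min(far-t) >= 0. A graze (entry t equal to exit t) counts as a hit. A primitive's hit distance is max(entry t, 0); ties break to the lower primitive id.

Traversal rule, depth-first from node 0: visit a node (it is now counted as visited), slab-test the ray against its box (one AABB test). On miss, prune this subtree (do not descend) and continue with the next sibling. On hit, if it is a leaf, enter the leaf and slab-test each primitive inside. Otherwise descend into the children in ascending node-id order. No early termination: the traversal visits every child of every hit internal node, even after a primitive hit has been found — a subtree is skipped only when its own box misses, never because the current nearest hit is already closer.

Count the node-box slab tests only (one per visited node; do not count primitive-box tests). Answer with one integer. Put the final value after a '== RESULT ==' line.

Traverse from the root:
N0 x:[68/3,36] y:[24,115/3] z:[24,107/3] -> hit [24,107/3], descend [1, 23]
  N1 x:[80/3,106/3] y:[24,91/3] z:[24,35] -> hit [80/3,91/3], descend [12, 21]
    N12 x:[80/3,97/3] y:[24,85/3] z:[24,79/3] -> miss, prune
    N21 x:[94/3,106/3] y:[83/3,91/3] z:[79/3,35] -> miss, prune
  N23 x:[68/3,36] y:[97/3,115/3] z:[26,107/3] -> hit [97/3,107/3], descend [7, 22]
    N7 x:[70/3,34] y:[97/3,112/3] z:[95/3,107/3] -> hit [97/3,34], descend [11, 27]
      N11 x:[95/3,34] y:[97/3,109/3] z:[95/3,104/3] -> hit [97/3,34], descend [5, 9]
        N5 x:[95/3,34] y:[33,109/3] z:[95/3,100/3] -> hit [33,100/3], descend [4, 17]
          N4 x:[98/3,34] y:[103/3,109/3] z:[95/3,33] -> miss, prune
          N17 x:[95/3,33] y:[33,35] z:[98/3,100/3] -> hit [33,33] leaf, test {P9@t=33}
        N9 x:[100/3,34] y:[97/3,103/3] z:[101/3,104/3] -> hit [101/3,34] leaf, test {P1@t=101/3}
      N27 x:[70/3,76/3] y:[103/3,112/3] z:[33,107/3] -> miss, prune
    N22 x:[68/3,36] y:[110/3,115/3] z:[26,28] -> miss, prune

Visited [0, 1, 12, 21, 23, 7, 11, 5, 4, 17, 9, 27, 22]. Tests: 13 box, 2 leaf. Nearest: P9.

== RESULT ==
13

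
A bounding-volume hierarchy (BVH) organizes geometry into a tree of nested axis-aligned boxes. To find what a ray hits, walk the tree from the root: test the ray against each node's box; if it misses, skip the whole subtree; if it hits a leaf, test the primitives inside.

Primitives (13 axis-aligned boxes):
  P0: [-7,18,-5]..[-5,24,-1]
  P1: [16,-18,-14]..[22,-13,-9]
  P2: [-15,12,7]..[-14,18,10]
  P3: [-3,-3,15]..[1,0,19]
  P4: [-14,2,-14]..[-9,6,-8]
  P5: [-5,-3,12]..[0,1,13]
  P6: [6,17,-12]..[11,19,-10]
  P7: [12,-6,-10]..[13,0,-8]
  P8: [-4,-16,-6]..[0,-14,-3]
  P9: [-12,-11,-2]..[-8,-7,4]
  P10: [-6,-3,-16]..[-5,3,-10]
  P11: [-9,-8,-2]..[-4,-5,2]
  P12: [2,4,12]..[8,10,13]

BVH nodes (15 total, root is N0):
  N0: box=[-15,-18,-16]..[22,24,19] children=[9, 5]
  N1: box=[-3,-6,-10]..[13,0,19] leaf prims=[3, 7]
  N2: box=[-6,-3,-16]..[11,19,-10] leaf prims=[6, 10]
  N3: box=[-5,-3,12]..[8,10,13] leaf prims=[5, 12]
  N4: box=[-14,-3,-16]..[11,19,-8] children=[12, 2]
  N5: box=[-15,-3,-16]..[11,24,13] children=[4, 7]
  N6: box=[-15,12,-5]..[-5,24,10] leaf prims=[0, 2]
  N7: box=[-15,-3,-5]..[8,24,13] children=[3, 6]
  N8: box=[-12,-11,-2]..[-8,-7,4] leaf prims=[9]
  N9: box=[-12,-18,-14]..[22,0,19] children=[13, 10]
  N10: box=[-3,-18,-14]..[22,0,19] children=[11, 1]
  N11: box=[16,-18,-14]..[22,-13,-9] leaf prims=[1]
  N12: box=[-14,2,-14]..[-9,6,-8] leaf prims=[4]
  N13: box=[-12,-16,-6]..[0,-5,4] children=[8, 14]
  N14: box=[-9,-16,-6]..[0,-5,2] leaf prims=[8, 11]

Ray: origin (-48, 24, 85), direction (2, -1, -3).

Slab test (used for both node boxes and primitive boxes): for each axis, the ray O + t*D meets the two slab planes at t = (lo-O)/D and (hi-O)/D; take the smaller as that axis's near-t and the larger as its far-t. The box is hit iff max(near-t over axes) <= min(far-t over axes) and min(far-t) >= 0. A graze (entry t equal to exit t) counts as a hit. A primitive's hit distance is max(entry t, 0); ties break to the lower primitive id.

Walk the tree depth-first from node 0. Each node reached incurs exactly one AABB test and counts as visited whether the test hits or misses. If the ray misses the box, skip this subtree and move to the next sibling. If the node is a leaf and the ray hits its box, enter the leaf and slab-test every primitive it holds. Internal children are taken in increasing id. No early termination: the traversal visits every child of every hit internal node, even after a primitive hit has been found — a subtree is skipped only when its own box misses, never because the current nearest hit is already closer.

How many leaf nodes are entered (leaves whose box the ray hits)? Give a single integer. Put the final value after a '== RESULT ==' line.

Trace the traversal:
N0 x:[33/2,35] y:[0,42] z:[22,101/3] -> hit [22,101/3], descend [5, 9]
  N5 x:[33/2,59/2] y:[0,27] z:[24,101/3] -> hit [24,27], descend [4, 7]
    N4 x:[17,59/2] y:[5,27] z:[31,101/3] -> miss, prune
    N7 x:[33/2,28] y:[0,27] z:[24,30] -> hit [24,27], descend [3, 6]
      N3 x:[43/2,28] y:[14,27] z:[24,73/3] -> hit [24,73/3] leaf, test {P5@t=24, P12(miss)}
      N6 x:[33/2,43/2] y:[0,12] z:[25,30] -> miss, prune
  N9 x:[18,35] y:[24,42] z:[22,33] -> hit [24,33], descend [10, 13]
    N10 x:[45/2,35] y:[24,42] z:[22,33] -> hit [24,33], descend [1, 11]
      N1 x:[45/2,61/2] y:[24,30] z:[22,95/3] -> hit [24,30] leaf, test {P3(miss), P7(miss)}
      N11 x:[32,35] y:[37,42] z:[94/3,33] -> miss, prune
    N13 x:[18,24] y:[29,40] z:[27,91/3] -> miss, prune

Summary -> nodes [0, 5, 4, 7, 3, 6, 9, 10, 1, 11, 13]; box-tests=11; leaf-entries=2; first=P5

== RESULT ==
2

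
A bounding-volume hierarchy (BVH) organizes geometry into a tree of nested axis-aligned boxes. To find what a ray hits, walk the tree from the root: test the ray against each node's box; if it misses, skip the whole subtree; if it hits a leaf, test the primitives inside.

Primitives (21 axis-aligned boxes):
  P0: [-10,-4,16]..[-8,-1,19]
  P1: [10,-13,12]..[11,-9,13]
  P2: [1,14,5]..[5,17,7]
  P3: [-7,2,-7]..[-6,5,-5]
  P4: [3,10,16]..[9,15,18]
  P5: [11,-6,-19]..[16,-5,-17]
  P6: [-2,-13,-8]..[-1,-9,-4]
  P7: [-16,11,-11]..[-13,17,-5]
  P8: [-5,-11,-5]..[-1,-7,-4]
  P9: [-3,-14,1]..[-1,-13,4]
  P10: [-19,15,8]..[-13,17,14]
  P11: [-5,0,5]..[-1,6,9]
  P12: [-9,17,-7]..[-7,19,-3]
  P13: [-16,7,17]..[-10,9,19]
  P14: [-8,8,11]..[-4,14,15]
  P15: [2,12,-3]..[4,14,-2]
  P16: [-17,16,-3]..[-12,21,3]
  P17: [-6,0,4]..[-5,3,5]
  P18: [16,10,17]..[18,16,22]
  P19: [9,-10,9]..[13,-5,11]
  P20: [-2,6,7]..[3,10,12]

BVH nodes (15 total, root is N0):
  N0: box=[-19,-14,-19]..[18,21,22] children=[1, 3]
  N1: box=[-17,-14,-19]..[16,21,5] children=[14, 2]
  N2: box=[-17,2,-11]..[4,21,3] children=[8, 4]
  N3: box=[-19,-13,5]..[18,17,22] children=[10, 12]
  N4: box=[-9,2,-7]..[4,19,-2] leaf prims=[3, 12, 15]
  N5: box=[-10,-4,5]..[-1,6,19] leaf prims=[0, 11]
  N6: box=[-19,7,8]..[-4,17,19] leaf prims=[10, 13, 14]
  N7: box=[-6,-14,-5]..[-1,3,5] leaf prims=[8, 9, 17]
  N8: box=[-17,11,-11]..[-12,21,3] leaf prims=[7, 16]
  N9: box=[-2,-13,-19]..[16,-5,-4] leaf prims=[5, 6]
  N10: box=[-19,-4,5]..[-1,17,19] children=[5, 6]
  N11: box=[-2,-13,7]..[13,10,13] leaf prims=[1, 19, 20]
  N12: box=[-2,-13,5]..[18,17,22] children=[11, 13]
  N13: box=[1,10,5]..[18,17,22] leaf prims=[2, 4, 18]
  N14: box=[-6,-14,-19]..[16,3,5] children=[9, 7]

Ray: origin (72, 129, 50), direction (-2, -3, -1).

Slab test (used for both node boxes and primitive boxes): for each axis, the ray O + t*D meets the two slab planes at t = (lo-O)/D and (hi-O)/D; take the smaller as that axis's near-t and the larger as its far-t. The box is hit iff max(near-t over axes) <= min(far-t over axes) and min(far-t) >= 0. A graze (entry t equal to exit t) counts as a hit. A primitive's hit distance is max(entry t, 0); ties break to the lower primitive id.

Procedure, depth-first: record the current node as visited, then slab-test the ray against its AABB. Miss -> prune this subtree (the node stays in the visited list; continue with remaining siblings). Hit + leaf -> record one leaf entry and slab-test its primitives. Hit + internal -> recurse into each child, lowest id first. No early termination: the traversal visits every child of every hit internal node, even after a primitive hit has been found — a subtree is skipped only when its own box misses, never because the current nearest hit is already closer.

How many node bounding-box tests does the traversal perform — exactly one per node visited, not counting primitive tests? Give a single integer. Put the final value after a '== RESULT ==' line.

Trace the traversal:
N0 x:[27,91/2] y:[36,143/3] z:[28,69] -> hit [36,91/2], descend [1, 3]
  N1 x:[28,89/2] y:[36,143/3] z:[45,69] -> miss, prune
  N3 x:[27,91/2] y:[112/3,142/3] z:[28,45] -> hit [112/3,45], descend [10, 12]
    N10 x:[73/2,91/2] y:[112/3,133/3] z:[31,45] -> hit [112/3,133/3], descend [5, 6]
      N5 x:[73/2,41] y:[41,133/3] z:[31,45] -> hit [41,41] leaf, test {P0(miss), P11(miss)}
      N6 x:[38,91/2] y:[112/3,122/3] z:[31,42] -> hit [38,122/3] leaf, test {P10(miss), P13(miss), P14@t=115/3}
    N12 x:[27,37] y:[112/3,142/3] z:[28,45] -> miss, prune

Summary -> nodes [0, 1, 3, 10, 5, 6, 12]; box-tests=7; leaf-entries=2; first=P14

== RESULT ==
7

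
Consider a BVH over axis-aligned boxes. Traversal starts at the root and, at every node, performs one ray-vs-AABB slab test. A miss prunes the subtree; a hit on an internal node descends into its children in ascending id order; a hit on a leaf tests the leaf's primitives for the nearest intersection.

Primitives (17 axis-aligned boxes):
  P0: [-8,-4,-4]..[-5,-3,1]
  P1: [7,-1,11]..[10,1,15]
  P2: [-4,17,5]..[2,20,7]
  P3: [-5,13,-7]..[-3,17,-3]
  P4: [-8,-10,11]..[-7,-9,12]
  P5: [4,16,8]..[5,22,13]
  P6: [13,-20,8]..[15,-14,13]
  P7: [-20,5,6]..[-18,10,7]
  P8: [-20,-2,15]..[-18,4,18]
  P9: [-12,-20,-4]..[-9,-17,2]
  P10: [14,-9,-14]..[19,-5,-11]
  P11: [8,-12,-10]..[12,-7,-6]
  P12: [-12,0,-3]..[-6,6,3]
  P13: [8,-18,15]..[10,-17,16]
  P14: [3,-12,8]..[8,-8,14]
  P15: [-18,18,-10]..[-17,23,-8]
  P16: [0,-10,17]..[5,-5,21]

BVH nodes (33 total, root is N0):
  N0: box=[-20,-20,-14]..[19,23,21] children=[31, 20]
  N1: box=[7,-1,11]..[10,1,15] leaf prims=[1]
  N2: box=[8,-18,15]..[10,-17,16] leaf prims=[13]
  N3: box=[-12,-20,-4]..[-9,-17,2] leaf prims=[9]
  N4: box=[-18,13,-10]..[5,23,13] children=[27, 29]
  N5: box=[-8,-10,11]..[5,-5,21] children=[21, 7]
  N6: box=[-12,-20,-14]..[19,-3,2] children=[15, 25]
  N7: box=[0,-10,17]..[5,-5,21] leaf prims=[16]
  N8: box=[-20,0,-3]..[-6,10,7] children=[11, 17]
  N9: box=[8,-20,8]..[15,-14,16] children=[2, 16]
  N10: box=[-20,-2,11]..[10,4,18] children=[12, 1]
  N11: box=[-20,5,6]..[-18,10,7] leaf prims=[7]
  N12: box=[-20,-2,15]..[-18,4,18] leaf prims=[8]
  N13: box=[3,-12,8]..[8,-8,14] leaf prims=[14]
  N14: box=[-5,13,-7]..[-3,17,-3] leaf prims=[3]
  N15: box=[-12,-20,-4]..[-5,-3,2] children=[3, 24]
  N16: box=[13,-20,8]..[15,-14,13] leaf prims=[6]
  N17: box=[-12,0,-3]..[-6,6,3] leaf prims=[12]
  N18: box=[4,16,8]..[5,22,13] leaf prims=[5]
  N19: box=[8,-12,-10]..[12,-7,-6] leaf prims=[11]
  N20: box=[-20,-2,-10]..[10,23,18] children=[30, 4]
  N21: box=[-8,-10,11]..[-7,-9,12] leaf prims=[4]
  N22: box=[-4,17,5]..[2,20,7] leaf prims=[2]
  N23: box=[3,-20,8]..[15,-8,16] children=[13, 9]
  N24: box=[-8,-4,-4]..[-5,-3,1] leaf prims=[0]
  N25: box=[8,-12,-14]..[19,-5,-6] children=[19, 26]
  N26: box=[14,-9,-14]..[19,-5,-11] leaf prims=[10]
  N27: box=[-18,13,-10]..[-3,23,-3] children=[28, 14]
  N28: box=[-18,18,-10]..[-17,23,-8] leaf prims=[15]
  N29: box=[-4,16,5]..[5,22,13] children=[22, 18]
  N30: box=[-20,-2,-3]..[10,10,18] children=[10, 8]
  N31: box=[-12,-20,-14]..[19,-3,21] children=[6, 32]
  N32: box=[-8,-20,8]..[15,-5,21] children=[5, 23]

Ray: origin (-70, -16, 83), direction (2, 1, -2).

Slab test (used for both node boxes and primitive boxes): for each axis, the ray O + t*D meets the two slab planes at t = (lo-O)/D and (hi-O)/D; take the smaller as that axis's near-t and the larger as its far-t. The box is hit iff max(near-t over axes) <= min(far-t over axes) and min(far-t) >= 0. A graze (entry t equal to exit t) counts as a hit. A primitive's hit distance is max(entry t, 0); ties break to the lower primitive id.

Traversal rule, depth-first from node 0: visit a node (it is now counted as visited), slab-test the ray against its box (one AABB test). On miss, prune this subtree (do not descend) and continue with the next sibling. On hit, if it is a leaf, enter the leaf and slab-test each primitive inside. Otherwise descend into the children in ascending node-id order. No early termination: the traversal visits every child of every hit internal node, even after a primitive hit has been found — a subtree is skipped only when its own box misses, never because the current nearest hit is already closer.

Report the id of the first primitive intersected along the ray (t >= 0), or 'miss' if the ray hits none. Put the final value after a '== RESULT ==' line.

Trace the traversal:
N0 x:[25,89/2] y:[-4,39] z:[31,97/2] -> hit [31,39], descend [20, 31]
  N20 x:[25,40] y:[14,39] z:[65/2,93/2] -> hit [65/2,39], descend [4, 30]
    N4 x:[26,75/2] y:[29,39] z:[35,93/2] -> hit [35,75/2], descend [27, 29]
      N27 x:[26,67/2] y:[29,39] z:[43,93/2] -> miss, prune
      N29 x:[33,75/2] y:[32,38] z:[35,39] -> hit [35,75/2], descend [18, 22]
        N18 x:[37,75/2] y:[32,38] z:[35,75/2] -> hit [37,75/2] leaf, test {P5@t=37}
        N22 x:[33,36] y:[33,36] z:[38,39] -> miss, prune
    N30 x:[25,40] y:[14,26] z:[65/2,43] -> miss, prune
  N31 x:[29,89/2] y:[-4,13] z:[31,97/2] -> miss, prune

9 AABB tests over nodes [0, 20, 4, 27, 29, 18, 22, 30, 31]; 1 leaf entered; closest P5.

== RESULT ==
5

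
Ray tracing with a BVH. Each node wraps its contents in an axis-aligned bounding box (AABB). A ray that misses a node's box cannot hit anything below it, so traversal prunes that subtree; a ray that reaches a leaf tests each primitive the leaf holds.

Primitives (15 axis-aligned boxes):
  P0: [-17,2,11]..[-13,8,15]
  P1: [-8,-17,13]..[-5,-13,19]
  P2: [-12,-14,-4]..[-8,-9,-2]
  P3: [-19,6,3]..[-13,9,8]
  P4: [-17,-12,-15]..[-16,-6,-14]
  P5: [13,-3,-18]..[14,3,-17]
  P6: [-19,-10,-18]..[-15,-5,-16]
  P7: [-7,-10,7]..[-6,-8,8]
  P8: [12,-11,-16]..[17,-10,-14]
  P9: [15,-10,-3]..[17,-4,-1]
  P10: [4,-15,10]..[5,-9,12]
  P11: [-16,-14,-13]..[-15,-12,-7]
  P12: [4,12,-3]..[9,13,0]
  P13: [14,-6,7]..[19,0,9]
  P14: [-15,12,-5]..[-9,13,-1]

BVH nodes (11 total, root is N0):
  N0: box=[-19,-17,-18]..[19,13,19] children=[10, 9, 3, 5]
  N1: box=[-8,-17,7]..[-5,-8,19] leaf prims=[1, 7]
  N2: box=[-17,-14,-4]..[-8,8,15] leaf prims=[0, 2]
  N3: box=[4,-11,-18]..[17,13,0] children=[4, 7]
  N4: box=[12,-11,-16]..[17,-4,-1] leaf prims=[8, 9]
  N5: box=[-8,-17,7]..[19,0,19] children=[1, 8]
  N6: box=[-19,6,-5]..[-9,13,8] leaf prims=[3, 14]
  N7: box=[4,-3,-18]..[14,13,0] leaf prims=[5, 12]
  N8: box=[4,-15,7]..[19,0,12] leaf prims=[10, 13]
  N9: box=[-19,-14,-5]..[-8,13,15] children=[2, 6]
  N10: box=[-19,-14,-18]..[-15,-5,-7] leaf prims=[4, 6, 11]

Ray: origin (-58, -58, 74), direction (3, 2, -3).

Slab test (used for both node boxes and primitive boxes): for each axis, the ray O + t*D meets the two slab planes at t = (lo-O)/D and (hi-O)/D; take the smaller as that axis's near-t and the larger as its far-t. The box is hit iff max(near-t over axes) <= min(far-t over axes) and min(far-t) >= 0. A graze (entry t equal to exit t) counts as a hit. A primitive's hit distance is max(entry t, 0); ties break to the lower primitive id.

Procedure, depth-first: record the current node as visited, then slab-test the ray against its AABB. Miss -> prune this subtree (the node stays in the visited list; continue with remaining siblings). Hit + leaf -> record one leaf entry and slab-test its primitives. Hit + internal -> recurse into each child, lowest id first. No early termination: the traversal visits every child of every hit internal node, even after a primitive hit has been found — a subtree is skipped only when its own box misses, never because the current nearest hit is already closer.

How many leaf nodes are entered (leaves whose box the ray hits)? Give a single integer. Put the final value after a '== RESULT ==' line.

Traverse from the root:
N0 x:[13,77/3] y:[41/2,71/2] z:[55/3,92/3] -> hit [41/2,77/3], descend [3, 5, 9, 10]
  N3 x:[62/3,25] y:[47/2,71/2] z:[74/3,92/3] -> hit [74/3,25], descend [4, 7]
    N4 x:[70/3,25] y:[47/2,27] z:[25,30] -> hit [25,25] leaf, test {P8(miss), P9@t=25}
    N7 x:[62/3,24] y:[55/2,71/2] z:[74/3,92/3] -> miss, prune
  N5 x:[50/3,77/3] y:[41/2,29] z:[55/3,67/3] -> hit [41/2,67/3], descend [1, 8]
    N1 x:[50/3,53/3] y:[41/2,25] z:[55/3,67/3] -> miss, prune
    N8 x:[62/3,77/3] y:[43/2,29] z:[62/3,67/3] -> hit [43/2,67/3] leaf, test {P10(miss), P13(miss)}
  N9 x:[13,50/3] y:[22,71/2] z:[59/3,79/3] -> miss, prune
  N10 x:[13,43/3] y:[22,53/2] z:[27,92/3] -> miss, prune

order=[0, 3, 4, 7, 5, 1, 8, 9, 10]  |boxes|=9  |leaves|=2  hit=P9

== RESULT ==
2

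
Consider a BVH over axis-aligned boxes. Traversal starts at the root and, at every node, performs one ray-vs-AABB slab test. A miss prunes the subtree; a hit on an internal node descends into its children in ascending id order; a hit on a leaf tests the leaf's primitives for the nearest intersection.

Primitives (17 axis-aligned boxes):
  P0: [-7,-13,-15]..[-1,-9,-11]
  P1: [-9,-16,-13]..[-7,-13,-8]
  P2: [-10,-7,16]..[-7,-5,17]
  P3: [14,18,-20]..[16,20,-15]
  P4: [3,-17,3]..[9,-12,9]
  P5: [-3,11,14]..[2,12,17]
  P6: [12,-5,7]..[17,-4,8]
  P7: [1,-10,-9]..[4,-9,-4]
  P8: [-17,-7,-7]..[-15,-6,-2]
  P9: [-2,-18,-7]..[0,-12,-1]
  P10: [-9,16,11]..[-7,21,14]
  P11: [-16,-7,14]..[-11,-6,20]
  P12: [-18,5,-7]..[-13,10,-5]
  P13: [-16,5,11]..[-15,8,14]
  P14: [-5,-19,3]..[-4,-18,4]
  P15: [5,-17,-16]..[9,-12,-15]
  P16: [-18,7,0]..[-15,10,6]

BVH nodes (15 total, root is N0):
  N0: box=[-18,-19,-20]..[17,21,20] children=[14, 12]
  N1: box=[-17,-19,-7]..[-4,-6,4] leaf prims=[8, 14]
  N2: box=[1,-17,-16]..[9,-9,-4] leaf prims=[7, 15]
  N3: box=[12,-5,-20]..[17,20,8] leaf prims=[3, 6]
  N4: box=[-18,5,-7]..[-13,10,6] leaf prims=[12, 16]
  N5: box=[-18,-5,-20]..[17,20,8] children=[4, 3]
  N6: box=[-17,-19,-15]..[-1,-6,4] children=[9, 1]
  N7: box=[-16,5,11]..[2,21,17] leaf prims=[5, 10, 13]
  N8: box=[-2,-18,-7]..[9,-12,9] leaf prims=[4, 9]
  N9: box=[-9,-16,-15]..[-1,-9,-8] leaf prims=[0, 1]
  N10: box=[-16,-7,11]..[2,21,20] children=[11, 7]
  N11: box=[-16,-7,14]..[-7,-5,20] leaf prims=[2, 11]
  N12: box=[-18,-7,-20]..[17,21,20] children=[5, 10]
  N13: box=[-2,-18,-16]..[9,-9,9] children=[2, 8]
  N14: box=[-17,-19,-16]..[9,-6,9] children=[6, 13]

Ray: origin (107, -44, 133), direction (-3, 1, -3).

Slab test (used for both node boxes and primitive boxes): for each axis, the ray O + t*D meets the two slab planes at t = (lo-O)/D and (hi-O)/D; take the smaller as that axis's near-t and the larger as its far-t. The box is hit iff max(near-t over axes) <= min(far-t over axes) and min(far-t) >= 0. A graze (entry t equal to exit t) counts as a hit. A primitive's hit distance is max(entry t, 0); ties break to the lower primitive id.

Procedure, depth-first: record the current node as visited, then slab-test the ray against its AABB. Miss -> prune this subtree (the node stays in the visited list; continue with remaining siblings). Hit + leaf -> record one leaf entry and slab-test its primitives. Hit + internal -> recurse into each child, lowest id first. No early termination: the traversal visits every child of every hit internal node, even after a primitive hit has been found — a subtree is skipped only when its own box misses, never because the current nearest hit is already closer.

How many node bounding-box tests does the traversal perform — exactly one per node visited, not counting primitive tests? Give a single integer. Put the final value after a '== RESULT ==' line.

Trace the traversal:
N0 x:[30,125/3] y:[25,65] z:[113/3,51] -> hit [113/3,125/3], descend [12, 14]
  N12 x:[30,125/3] y:[37,65] z:[113/3,51] -> hit [113/3,125/3], descend [5, 10]
    N5 x:[30,125/3] y:[39,64] z:[125/3,51] -> hit [125/3,125/3], descend [3, 4]
      N3 x:[30,95/3] y:[39,64] z:[125/3,51] -> miss, prune
      N4 x:[40,125/3] y:[49,54] z:[127/3,140/3] -> miss, prune
    N10 x:[35,41] y:[37,65] z:[113/3,122/3] -> hit [113/3,122/3], descend [7, 11]
      N7 x:[35,41] y:[49,65] z:[116/3,122/3] -> miss, prune
      N11 x:[38,41] y:[37,39] z:[113/3,119/3] -> hit [38,39] leaf, test {P2@t=116/3, P11(miss)}
  N14 x:[98/3,124/3] y:[25,38] z:[124/3,149/3] -> miss, prune

order=[0, 12, 5, 3, 4, 10, 7, 11, 14]  |boxes|=9  |leaves|=1  hit=P2

== RESULT ==
9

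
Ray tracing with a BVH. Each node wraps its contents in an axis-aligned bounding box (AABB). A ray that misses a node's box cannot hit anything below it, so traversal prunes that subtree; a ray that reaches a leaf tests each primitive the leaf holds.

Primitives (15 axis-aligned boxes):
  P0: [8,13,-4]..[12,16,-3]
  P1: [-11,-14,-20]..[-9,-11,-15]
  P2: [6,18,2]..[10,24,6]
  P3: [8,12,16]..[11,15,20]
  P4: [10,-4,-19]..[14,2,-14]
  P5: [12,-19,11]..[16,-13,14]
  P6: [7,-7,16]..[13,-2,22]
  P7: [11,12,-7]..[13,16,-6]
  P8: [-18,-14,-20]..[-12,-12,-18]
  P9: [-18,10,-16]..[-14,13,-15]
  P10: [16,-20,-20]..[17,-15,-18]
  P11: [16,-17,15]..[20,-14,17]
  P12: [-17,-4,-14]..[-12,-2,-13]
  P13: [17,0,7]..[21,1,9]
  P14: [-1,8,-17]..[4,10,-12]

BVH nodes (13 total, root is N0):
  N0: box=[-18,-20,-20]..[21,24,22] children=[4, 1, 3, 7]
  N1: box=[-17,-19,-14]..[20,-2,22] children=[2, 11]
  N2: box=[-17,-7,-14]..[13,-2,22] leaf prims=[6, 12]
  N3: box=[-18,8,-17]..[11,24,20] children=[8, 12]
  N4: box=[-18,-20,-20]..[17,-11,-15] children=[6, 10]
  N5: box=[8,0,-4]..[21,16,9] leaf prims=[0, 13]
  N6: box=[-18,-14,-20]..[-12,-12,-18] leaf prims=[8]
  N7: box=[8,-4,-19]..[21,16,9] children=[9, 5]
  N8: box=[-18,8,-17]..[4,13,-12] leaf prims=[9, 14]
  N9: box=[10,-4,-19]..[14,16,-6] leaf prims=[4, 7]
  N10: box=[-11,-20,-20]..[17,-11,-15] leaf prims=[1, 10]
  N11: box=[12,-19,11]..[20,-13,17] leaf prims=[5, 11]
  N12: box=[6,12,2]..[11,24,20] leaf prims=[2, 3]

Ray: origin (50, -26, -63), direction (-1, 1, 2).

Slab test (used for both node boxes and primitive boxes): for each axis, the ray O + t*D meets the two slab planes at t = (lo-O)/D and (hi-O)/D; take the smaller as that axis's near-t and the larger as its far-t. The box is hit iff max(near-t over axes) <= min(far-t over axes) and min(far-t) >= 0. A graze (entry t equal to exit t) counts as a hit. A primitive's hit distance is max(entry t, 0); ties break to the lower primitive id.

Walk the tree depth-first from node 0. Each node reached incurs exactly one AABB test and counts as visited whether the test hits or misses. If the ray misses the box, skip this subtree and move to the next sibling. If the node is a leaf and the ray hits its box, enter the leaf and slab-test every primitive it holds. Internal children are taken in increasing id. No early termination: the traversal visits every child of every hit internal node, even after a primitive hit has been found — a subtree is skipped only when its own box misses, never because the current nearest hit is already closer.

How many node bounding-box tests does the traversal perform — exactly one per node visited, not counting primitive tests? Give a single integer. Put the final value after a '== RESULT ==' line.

Trace the traversal:
N0 x:[29,68] y:[6,50] z:[43/2,85/2] -> hit [29,85/2], descend [1, 3, 4, 7]
  N1 x:[30,67] y:[7,24] z:[49/2,85/2] -> miss, prune
  N3 x:[39,68] y:[34,50] z:[23,83/2] -> hit [39,83/2], descend [8, 12]
    N8 x:[46,68] y:[34,39] z:[23,51/2] -> miss, prune
    N12 x:[39,44] y:[38,50] z:[65/2,83/2] -> hit [39,83/2] leaf, test {P2(miss), P3@t=79/2}
  N4 x:[33,68] y:[6,15] z:[43/2,24] -> miss, prune
  N7 x:[29,42] y:[22,42] z:[22,36] -> hit [29,36], descend [5, 9]
    N5 x:[29,42] y:[26,42] z:[59/2,36] -> hit [59/2,36] leaf, test {P0(miss), P13(miss)}
    N9 x:[36,40] y:[22,42] z:[22,57/2] -> miss, prune

Visited [0, 1, 3, 8, 12, 4, 7, 5, 9]. Tests: 9 box, 2 leaf. Nearest: P3.

== RESULT ==
9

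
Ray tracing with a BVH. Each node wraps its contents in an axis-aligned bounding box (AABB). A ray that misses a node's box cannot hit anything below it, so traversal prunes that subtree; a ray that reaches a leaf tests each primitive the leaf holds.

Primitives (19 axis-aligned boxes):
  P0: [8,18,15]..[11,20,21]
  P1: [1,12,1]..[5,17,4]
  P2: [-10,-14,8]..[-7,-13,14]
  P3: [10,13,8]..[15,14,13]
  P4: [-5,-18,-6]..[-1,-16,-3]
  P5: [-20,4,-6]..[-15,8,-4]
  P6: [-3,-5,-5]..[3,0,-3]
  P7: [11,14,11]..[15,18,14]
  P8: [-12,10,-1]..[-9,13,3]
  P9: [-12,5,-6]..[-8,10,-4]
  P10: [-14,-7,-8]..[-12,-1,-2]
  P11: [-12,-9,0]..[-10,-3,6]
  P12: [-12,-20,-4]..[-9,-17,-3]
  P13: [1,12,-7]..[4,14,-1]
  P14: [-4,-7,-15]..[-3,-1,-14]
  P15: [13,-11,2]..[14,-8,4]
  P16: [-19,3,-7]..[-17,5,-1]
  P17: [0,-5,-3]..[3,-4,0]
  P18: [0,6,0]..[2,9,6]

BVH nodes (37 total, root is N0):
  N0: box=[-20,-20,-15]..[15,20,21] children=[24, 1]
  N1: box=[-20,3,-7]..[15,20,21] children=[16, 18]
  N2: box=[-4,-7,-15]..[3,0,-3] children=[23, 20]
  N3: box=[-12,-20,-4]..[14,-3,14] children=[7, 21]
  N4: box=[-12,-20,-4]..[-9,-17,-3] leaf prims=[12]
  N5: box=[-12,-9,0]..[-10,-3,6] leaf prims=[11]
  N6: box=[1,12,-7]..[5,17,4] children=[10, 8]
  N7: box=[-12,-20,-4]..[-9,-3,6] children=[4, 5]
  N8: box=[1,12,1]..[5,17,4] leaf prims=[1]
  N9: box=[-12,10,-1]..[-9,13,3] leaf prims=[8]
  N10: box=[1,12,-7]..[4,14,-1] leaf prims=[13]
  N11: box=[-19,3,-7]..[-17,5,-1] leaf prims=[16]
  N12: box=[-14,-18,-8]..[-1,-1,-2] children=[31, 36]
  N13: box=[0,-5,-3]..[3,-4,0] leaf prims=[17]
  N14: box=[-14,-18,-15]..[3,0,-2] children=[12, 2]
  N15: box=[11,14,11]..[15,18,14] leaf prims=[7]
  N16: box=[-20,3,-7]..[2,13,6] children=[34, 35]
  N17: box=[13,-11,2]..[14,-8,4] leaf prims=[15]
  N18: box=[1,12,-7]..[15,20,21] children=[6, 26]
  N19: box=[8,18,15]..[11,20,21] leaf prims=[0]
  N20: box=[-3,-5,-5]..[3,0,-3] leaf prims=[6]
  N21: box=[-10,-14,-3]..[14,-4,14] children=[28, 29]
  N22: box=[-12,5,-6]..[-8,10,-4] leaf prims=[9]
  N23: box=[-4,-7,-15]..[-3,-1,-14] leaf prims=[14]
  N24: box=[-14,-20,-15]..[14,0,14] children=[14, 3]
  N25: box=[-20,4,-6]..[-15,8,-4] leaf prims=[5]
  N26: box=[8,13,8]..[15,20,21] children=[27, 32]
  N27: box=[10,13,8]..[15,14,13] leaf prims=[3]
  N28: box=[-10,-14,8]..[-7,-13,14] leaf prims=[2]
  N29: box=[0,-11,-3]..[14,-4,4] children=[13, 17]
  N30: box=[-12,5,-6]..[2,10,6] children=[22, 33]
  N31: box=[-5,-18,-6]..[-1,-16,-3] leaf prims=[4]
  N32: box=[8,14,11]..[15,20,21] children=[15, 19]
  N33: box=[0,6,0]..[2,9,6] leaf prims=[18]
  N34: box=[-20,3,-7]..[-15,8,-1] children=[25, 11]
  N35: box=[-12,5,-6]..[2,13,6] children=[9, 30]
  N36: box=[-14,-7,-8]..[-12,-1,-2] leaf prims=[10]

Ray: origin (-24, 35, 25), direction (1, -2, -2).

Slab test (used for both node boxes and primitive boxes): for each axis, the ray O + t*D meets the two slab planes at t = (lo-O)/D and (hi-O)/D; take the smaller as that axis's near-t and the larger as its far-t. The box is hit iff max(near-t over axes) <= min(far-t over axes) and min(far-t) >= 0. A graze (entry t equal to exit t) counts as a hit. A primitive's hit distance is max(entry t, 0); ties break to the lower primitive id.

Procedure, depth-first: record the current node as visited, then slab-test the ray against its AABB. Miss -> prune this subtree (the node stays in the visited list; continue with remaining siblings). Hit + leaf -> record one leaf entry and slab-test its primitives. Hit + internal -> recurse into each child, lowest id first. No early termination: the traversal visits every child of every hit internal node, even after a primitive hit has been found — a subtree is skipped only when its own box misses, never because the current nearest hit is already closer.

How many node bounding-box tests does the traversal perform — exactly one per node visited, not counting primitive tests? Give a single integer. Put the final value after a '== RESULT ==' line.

Trace the traversal:
N0 x:[4,39] y:[15/2,55/2] z:[2,20] -> hit [15/2,20], descend [1, 24]
  N1 x:[4,39] y:[15/2,16] z:[2,16] -> hit [15/2,16], descend [16, 18]
    N16 x:[4,26] y:[11,16] z:[19/2,16] -> hit [11,16], descend [34, 35]
      N34 x:[4,9] y:[27/2,16] z:[13,16] -> miss, prune
      N35 x:[12,26] y:[11,15] z:[19/2,31/2] -> hit [12,15], descend [9, 30]
        N9 x:[12,15] y:[11,25/2] z:[11,13] -> hit [12,25/2] leaf, test {P8@t=12}
        N30 x:[12,26] y:[25/2,15] z:[19/2,31/2] -> hit [25/2,15], descend [22, 33]
          N22 x:[12,16] y:[25/2,15] z:[29/2,31/2] -> hit [29/2,15] leaf, test {P9@t=29/2}
          N33 x:[24,26] y:[13,29/2] z:[19/2,25/2] -> miss, prune
    N18 x:[25,39] y:[15/2,23/2] z:[2,16] -> miss, prune
  N24 x:[10,38] y:[35/2,55/2] z:[11/2,20] -> hit [35/2,20], descend [3, 14]
    N3 x:[12,38] y:[19,55/2] z:[11/2,29/2] -> miss, prune
    N14 x:[10,27] y:[35/2,53/2] z:[27/2,20] -> hit [35/2,20], descend [2, 12]
      N2 x:[20,27] y:[35/2,21] z:[14,20] -> hit [20,20], descend [20, 23]
        N20 x:[21,27] y:[35/2,20] z:[14,15] -> miss, prune
        N23 x:[20,21] y:[18,21] z:[39/2,20] -> hit [20,20] leaf, test {P14@t=20}
      N12 x:[10,23] y:[18,53/2] z:[27/2,33/2] -> miss, prune

Summary -> nodes [0, 1, 16, 34, 35, 9, 30, 22, 33, 18, 24, 3, 14, 2, 20, 23, 12]; box-tests=17; leaf-entries=3; first=P8

== RESULT ==
17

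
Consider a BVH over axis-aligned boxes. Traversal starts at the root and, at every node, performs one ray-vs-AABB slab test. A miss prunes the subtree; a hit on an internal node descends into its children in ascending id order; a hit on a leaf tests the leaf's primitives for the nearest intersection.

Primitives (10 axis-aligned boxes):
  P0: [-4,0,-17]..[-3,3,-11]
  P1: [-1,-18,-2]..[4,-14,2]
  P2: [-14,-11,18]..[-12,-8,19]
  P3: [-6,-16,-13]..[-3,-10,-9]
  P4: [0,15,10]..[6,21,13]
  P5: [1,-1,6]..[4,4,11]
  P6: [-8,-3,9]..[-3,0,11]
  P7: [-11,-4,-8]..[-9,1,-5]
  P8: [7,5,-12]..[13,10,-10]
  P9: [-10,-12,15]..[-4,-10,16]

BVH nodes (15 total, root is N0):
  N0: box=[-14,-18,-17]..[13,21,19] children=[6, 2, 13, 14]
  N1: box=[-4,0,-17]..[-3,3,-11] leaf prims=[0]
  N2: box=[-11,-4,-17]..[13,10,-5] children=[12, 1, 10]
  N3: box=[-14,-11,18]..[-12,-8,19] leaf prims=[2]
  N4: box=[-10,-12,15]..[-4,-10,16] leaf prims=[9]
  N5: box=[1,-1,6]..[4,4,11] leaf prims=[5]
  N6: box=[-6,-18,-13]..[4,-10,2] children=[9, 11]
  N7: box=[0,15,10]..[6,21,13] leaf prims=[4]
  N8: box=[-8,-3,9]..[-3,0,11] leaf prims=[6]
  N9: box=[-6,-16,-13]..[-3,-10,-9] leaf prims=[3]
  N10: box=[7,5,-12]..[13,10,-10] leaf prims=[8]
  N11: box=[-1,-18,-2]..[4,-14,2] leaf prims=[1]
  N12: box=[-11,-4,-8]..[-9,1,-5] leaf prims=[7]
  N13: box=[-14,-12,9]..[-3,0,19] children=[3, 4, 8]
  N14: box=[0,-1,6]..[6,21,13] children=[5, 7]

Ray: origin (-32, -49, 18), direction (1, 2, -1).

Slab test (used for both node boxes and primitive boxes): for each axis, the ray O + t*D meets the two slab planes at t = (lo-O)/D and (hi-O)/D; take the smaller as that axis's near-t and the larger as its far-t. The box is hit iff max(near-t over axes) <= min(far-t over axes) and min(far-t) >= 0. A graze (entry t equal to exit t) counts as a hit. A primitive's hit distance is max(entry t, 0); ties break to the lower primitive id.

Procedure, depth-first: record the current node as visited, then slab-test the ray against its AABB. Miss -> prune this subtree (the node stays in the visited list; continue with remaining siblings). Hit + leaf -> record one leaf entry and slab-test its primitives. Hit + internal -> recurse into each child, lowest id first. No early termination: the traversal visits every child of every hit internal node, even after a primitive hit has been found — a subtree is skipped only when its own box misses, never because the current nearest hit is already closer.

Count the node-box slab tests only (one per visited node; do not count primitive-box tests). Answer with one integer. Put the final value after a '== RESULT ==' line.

Trace the traversal:
N0 x:[18,45] y:[31/2,35] z:[-1,35] -> hit [18,35], descend [2, 6, 13, 14]
  N2 x:[21,45] y:[45/2,59/2] z:[23,35] -> hit [23,59/2], descend [1, 10, 12]
    N1 x:[28,29] y:[49/2,26] z:[29,35] -> miss, prune
    N10 x:[39,45] y:[27,59/2] z:[28,30] -> miss, prune
    N12 x:[21,23] y:[45/2,25] z:[23,26] -> hit [23,23] leaf, test {P7@t=23}
  N6 x:[26,36] y:[31/2,39/2] z:[16,31] -> miss, prune
  N13 x:[18,29] y:[37/2,49/2] z:[-1,9] -> miss, prune
  N14 x:[32,38] y:[24,35] z:[5,12] -> miss, prune

Visited [0, 2, 1, 10, 12, 6, 13, 14]. Tests: 8 box, 1 leaf. Nearest: P7.

== RESULT ==
8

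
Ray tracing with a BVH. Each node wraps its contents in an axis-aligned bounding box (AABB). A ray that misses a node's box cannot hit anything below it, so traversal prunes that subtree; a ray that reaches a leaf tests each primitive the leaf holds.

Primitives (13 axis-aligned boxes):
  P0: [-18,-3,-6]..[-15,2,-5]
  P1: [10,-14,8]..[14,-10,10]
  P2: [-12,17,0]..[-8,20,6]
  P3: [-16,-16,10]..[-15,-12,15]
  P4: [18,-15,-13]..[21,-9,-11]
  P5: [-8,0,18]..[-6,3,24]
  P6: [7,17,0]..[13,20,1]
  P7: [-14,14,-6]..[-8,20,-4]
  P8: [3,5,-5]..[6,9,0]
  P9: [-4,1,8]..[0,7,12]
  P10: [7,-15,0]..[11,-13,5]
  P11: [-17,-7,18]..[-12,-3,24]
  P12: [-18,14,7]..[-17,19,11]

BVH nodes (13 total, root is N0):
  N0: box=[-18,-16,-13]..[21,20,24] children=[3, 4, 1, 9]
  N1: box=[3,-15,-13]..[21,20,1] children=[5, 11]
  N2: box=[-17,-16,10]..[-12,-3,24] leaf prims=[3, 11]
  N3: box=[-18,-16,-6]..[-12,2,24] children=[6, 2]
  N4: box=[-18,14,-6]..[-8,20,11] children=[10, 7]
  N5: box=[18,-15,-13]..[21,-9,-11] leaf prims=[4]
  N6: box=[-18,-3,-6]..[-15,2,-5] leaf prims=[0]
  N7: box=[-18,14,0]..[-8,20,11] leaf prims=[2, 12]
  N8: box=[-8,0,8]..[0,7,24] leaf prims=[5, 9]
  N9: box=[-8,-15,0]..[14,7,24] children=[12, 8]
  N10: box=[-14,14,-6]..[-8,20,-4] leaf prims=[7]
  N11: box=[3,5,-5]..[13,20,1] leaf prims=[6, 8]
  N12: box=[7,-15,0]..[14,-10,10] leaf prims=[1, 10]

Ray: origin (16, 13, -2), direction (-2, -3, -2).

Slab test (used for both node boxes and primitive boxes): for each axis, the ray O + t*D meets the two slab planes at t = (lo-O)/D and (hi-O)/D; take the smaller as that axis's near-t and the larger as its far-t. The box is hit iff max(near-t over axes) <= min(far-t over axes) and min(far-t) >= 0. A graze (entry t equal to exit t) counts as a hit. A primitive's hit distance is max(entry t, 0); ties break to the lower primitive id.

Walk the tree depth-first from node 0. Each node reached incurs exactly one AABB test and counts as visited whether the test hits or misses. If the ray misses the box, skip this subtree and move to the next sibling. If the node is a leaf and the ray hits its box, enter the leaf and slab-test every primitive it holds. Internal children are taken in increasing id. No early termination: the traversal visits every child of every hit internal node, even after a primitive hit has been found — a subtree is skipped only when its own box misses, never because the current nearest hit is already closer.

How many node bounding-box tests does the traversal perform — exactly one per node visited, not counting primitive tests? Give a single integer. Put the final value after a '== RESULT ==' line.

Traverse from the root:
N0 x:[-5/2,17] y:[-7/3,29/3] z:[-13,11/2] -> hit [-7/3,11/2], descend [1, 3, 4, 9]
  N1 x:[-5/2,13/2] y:[-7/3,28/3] z:[-3/2,11/2] -> hit [-3/2,11/2], descend [5, 11]
    N5 x:[-5/2,-1] y:[22/3,28/3] z:[9/2,11/2] -> miss, prune
    N11 x:[3/2,13/2] y:[-7/3,8/3] z:[-3/2,3/2] -> hit [3/2,3/2] leaf, test {P6(miss), P8(miss)}
  N3 x:[14,17] y:[11/3,29/3] z:[-13,2] -> miss, prune
  N4 x:[12,17] y:[-7/3,-1/3] z:[-13/2,2] -> miss, prune
  N9 x:[1,12] y:[2,28/3] z:[-13,-1] -> miss, prune

7 AABB tests over nodes [0, 1, 5, 11, 3, 4, 9]; 1 leaf entered; closest miss.

== RESULT ==
7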